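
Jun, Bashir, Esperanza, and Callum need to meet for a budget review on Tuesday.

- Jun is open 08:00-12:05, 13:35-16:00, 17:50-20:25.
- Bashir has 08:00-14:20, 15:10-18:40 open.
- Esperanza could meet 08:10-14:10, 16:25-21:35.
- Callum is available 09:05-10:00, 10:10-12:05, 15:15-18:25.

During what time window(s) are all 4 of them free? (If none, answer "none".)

Jun ∩ Bashir: 08:00-12:05, 13:35-14:20, 15:10-16:00, 17:50-18:40.
Jun ∩ Bashir ∩ Esperanza: 08:10-12:05, 13:35-14:10, 17:50-18:40.
Jun ∩ Bashir ∩ Esperanza ∩ Callum: 09:05-10:00, 10:10-12:05, 17:50-18:25.
So the common availability across everyone is 09:05-10:00, 10:10-12:05, 17:50-18:25.

09:05-10:00, 10:10-12:05, 17:50-18:25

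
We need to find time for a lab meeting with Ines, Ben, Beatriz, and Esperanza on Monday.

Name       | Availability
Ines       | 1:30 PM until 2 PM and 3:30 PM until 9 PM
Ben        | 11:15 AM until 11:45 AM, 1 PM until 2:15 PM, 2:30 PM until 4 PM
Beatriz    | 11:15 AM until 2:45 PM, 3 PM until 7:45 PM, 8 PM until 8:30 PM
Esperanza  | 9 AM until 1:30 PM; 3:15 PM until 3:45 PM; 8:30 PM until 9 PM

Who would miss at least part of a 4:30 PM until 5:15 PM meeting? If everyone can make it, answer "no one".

Ben, Esperanza

Ines: free for 16:30-17:15. Ben: not fully free for 16:30-17:15. Beatriz: free for 16:30-17:15. Esperanza: not fully free for 16:30-17:15.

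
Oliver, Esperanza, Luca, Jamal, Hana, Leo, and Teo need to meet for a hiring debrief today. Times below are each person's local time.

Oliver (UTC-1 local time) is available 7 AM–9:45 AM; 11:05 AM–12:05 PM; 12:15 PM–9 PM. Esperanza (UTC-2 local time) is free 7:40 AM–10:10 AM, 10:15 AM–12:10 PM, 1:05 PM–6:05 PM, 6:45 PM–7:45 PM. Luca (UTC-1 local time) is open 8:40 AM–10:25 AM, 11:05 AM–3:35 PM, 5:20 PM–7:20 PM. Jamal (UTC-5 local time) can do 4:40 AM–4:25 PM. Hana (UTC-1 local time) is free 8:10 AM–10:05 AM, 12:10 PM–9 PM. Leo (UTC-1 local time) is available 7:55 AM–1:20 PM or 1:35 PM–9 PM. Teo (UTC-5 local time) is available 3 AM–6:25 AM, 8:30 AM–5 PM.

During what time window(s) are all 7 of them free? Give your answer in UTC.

09:40-10:45, 13:30-14:10, 15:05-16:35, 18:20-20:05

Oliver in UTC: 08:00-10:45, 12:05-13:05, 13:15-22:00 (add 1h to convert from UTC-1).
Esperanza in UTC: 09:40-12:10, 12:15-14:10, 15:05-20:05, 20:45-21:45 (add 2h to convert from UTC-2).
Luca in UTC: 09:40-11:25, 12:05-16:35, 18:20-20:20 (add 1h to convert from UTC-1).
Jamal in UTC: 09:40-21:25 (add 5h to convert from UTC-5).
Hana in UTC: 09:10-11:05, 13:10-22:00 (add 1h to convert from UTC-1).
Leo in UTC: 08:55-14:20, 14:35-22:00 (add 1h to convert from UTC-1).
Teo in UTC: 08:00-11:25, 13:30-22:00 (add 5h to convert from UTC-5).
Oliver ∩ Esperanza: 09:40-10:45, 12:05-12:10, 12:15-13:05, 13:15-14:10, 15:05-20:05, 20:45-21:45.
Oliver ∩ Esperanza ∩ Luca: 09:40-10:45, 12:05-12:10, 12:15-13:05, 13:15-14:10, 15:05-16:35, 18:20-20:05.
Oliver ∩ Esperanza ∩ Luca ∩ Jamal: 09:40-10:45, 12:05-12:10, 12:15-13:05, 13:15-14:10, 15:05-16:35, 18:20-20:05.
Oliver ∩ Esperanza ∩ Luca ∩ Jamal ∩ Hana: 09:40-10:45, 13:15-14:10, 15:05-16:35, 18:20-20:05.
Oliver ∩ Esperanza ∩ Luca ∩ Jamal ∩ Hana ∩ Leo: 09:40-10:45, 13:15-14:10, 15:05-16:35, 18:20-20:05.
Oliver ∩ Esperanza ∩ Luca ∩ Jamal ∩ Hana ∩ Leo ∩ Teo: 09:40-10:45, 13:30-14:10, 15:05-16:35, 18:20-20:05.
So the common availability across everyone is 09:40-10:45, 13:30-14:10, 15:05-16:35, 18:20-20:05.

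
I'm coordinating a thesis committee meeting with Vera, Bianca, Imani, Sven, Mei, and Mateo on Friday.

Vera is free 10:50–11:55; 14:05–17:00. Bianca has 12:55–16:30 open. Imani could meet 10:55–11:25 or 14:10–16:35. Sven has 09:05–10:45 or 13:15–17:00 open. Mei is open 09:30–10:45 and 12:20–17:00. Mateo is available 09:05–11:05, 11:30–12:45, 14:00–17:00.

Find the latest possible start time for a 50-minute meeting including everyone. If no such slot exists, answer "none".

Vera ∩ Bianca: 14:05-16:30.
Vera ∩ Bianca ∩ Imani: 14:10-16:30.
Vera ∩ Bianca ∩ Imani ∩ Sven: 14:10-16:30.
Vera ∩ Bianca ∩ Imani ∩ Sven ∩ Mei: 14:10-16:30.
Vera ∩ Bianca ∩ Imani ∩ Sven ∩ Mei ∩ Mateo: 14:10-16:30.
The last common window of at least 50 minutes is 14:10-16:30; a 50-minute meeting can start as late as 15:40 and still end by 16:30.

15:40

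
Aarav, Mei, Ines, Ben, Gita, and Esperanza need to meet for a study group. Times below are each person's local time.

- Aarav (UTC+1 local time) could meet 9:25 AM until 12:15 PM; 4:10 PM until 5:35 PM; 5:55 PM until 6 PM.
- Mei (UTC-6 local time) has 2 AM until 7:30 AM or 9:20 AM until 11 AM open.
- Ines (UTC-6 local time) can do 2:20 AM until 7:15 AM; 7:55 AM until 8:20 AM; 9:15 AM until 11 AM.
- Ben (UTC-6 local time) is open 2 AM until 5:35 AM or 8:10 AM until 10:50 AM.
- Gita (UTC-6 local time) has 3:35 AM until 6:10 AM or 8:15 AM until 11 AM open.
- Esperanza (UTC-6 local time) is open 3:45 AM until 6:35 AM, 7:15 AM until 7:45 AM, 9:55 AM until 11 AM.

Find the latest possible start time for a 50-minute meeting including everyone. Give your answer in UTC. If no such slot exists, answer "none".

10:25

Aarav in UTC: 08:25-11:15, 15:10-16:35, 16:55-17:00 (subtract 1h to convert from UTC+1).
Mei in UTC: 08:00-13:30, 15:20-17:00 (add 6h to convert from UTC-6).
Ines in UTC: 08:20-13:15, 13:55-14:20, 15:15-17:00 (add 6h to convert from UTC-6).
Ben in UTC: 08:00-11:35, 14:10-16:50 (add 6h to convert from UTC-6).
Gita in UTC: 09:35-12:10, 14:15-17:00 (add 6h to convert from UTC-6).
Esperanza in UTC: 09:45-12:35, 13:15-13:45, 15:55-17:00 (add 6h to convert from UTC-6).
Aarav ∩ Mei: 08:25-11:15, 15:20-16:35, 16:55-17:00.
Aarav ∩ Mei ∩ Ines: 08:25-11:15, 15:20-16:35, 16:55-17:00.
Aarav ∩ Mei ∩ Ines ∩ Ben: 08:25-11:15, 15:20-16:35.
Aarav ∩ Mei ∩ Ines ∩ Ben ∩ Gita: 09:35-11:15, 15:20-16:35.
Aarav ∩ Mei ∩ Ines ∩ Ben ∩ Gita ∩ Esperanza: 09:45-11:15, 15:55-16:35.
The last common window of at least 50 minutes is 09:45-11:15; a 50-minute meeting can start as late as 10:25 and still end by 11:15.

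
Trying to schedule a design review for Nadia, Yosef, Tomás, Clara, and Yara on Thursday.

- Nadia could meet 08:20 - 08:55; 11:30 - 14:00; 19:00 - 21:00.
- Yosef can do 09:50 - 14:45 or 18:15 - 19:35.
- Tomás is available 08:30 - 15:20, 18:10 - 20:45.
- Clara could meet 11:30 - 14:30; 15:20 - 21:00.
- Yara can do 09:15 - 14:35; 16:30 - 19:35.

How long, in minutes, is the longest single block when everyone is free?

Nadia ∩ Yosef: 11:30-14:00, 19:00-19:35.
Nadia ∩ Yosef ∩ Tomás: 11:30-14:00, 19:00-19:35.
Nadia ∩ Yosef ∩ Tomás ∩ Clara: 11:30-14:00, 19:00-19:35.
Nadia ∩ Yosef ∩ Tomás ∩ Clara ∩ Yara: 11:30-14:00, 19:00-19:35.
Those are the intersection windows.
The longest is 11:30-14:00 at 150 minutes.

150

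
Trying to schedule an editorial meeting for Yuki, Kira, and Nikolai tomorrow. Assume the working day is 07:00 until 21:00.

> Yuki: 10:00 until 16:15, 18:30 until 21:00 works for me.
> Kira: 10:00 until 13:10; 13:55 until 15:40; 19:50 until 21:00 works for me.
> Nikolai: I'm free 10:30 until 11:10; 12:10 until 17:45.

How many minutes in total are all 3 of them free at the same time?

Yuki ∩ Kira: 10:00-13:10, 13:55-15:40, 19:50-21:00.
Yuki ∩ Kira ∩ Nikolai: 10:30-11:10, 12:10-13:10, 13:55-15:40.
So the common availability across everyone is 10:30-11:10, 12:10-13:10, 13:55-15:40.
Summing the common windows: 40 + 60 + 105 = 205 minutes.

205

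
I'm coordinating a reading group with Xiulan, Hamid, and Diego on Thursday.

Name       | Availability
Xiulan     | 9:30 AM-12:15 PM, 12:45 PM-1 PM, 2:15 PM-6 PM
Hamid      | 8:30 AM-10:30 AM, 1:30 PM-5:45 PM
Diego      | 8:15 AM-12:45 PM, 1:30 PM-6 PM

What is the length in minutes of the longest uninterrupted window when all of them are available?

Xiulan ∩ Hamid: 09:30-10:30, 14:15-17:45.
Xiulan ∩ Hamid ∩ Diego: 09:30-10:30, 14:15-17:45.
The longest is 14:15-17:45 at 210 minutes.

210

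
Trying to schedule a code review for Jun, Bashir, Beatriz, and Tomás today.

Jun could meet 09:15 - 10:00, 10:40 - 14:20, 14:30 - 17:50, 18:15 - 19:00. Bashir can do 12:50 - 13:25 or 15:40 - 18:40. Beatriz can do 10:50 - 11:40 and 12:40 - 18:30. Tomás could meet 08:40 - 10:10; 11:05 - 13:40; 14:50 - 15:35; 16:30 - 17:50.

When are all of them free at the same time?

Jun ∩ Bashir: 12:50-13:25, 15:40-17:50, 18:15-18:40.
Jun ∩ Bashir ∩ Beatriz: 12:50-13:25, 15:40-17:50, 18:15-18:30.
Jun ∩ Bashir ∩ Beatriz ∩ Tomás: 12:50-13:25, 16:30-17:50.

12:50-13:25, 16:30-17:50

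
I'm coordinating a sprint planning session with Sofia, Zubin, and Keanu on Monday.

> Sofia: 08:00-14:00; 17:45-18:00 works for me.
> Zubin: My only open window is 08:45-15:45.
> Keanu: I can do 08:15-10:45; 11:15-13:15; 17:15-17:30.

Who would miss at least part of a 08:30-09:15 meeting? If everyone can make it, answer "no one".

Zubin

Sofia: free for 08:30-09:15. Zubin: not fully free for 08:30-09:15. Keanu: free for 08:30-09:15.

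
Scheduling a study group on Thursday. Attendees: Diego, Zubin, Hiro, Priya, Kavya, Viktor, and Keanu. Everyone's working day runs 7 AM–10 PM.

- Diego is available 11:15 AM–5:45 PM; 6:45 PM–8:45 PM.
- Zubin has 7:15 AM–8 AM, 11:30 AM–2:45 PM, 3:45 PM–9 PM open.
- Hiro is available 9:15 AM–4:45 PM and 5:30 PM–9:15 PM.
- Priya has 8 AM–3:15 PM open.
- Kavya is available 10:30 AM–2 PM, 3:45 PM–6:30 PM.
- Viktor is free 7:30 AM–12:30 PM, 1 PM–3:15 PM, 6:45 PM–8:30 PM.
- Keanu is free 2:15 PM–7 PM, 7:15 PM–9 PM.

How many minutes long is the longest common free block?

0

Diego ∩ Zubin: 11:30-14:45, 15:45-17:45, 18:45-20:45.
Diego ∩ Zubin ∩ Hiro: 11:30-14:45, 15:45-16:45, 17:30-17:45, 18:45-20:45.
Diego ∩ Zubin ∩ Hiro ∩ Priya: 11:30-14:45.
Diego ∩ Zubin ∩ Hiro ∩ Priya ∩ Kavya: 11:30-14:00.
Diego ∩ Zubin ∩ Hiro ∩ Priya ∩ Kavya ∩ Viktor: 11:30-12:30, 13:00-14:00.
Diego ∩ Zubin ∩ Hiro ∩ Priya ∩ Kavya ∩ Viktor ∩ Keanu: ∅.
There is no time when everyone is free.
No common window exists, so the longest block is 0 minutes.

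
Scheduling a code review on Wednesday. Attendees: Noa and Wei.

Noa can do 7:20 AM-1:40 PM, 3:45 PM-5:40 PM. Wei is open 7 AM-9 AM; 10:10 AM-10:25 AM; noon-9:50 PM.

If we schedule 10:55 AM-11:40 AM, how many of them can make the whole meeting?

Noa can make the full 10:55-11:40 slot — that's 1.

1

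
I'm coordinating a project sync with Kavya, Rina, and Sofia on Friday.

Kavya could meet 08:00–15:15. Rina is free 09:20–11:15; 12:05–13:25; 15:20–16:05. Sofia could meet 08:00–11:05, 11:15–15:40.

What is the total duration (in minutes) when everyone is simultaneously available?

Kavya ∩ Rina: 09:20-11:15, 12:05-13:25.
Kavya ∩ Rina ∩ Sofia: 09:20-11:05, 12:05-13:25.
Those are the intersection windows.
Summing the common windows: 105 + 80 = 185 minutes.

185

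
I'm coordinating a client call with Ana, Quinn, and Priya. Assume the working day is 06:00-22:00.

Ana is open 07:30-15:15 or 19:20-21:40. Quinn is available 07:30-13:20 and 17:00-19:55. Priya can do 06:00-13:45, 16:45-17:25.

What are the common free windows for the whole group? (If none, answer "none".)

Ana ∩ Quinn: 07:30-13:20, 19:20-19:55.
Ana ∩ Quinn ∩ Priya: 07:30-13:20.
Those are the intersection windows.

07:30-13:20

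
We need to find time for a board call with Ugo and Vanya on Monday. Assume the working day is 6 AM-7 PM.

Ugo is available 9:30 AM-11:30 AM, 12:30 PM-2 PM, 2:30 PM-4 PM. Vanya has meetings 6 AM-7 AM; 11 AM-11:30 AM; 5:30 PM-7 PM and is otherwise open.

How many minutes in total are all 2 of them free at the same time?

Ugo free: 09:30-11:30, 12:30-14:00, 14:30-16:00.
Vanya free: 07:00-11:00, 11:30-17:30 (invert busy blocks within the working day).
Ugo ∩ Vanya: 09:30-11:00, 12:30-14:00, 14:30-16:00.
Summing the common windows: 90 + 90 + 90 = 270 minutes.

270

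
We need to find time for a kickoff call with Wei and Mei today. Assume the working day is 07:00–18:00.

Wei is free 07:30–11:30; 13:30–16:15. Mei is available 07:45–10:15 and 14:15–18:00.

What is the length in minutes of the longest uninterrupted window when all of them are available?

150

Wei ∩ Mei: 07:45-10:15, 14:15-16:15.
The longest is 07:45-10:15 at 150 minutes.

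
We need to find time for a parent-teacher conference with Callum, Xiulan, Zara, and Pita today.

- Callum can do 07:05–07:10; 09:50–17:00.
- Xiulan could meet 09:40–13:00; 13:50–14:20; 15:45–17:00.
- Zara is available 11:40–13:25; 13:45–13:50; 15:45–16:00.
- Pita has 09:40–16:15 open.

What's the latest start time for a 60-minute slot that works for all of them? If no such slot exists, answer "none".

Callum ∩ Xiulan: 09:50-13:00, 13:50-14:20, 15:45-17:00.
Callum ∩ Xiulan ∩ Zara: 11:40-13:00, 15:45-16:00.
Callum ∩ Xiulan ∩ Zara ∩ Pita: 11:40-13:00, 15:45-16:00.
So the common availability across everyone is 11:40-13:00, 15:45-16:00.
The last common window of at least 60 minutes is 11:40-13:00; a 60-minute meeting can start as late as 12:00 and still end by 13:00.

12:00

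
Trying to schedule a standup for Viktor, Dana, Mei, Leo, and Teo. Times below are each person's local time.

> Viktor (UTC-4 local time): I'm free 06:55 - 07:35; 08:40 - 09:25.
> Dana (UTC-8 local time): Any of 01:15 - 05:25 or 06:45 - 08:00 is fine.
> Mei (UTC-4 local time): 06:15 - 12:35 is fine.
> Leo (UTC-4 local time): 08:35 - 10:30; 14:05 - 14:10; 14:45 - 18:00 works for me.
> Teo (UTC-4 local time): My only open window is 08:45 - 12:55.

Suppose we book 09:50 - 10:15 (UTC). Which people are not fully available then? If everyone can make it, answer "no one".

Leo, Mei, Teo, Viktor

Viktor in UTC: 10:55-11:35, 12:40-13:25 (add 4h to convert from UTC-4).
Dana in UTC: 09:15-13:25, 14:45-16:00 (add 8h to convert from UTC-8).
Mei in UTC: 10:15-16:35 (add 4h to convert from UTC-4).
Leo in UTC: 12:35-14:30, 18:05-18:10, 18:45-22:00 (add 4h to convert from UTC-4).
Teo in UTC: 12:45-16:55 (add 4h to convert from UTC-4).
Viktor: not fully free for 09:50-10:15. Dana: free for 09:50-10:15. Mei: not fully free for 09:50-10:15. Leo: not fully free for 09:50-10:15. Teo: not fully free for 09:50-10:15.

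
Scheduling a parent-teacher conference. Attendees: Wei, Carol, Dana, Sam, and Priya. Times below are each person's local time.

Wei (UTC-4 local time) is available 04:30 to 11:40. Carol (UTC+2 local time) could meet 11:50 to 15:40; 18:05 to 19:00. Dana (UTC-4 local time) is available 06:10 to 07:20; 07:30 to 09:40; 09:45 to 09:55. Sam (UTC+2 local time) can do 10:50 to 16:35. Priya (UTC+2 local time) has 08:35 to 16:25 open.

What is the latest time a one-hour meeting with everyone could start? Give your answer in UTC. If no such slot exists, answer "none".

Wei in UTC: 08:30-15:40 (add 4h to convert from UTC-4).
Carol in UTC: 09:50-13:40, 16:05-17:00 (subtract 2h to convert from UTC+2).
Dana in UTC: 10:10-11:20, 11:30-13:40, 13:45-13:55 (add 4h to convert from UTC-4).
Sam in UTC: 08:50-14:35 (subtract 2h to convert from UTC+2).
Priya in UTC: 06:35-14:25 (subtract 2h to convert from UTC+2).
Wei ∩ Carol: 09:50-13:40.
Wei ∩ Carol ∩ Dana: 10:10-11:20, 11:30-13:40.
Wei ∩ Carol ∩ Dana ∩ Sam: 10:10-11:20, 11:30-13:40.
Wei ∩ Carol ∩ Dana ∩ Sam ∩ Priya: 10:10-11:20, 11:30-13:40.
The last common window of at least 60 minutes is 11:30-13:40; a 60-minute meeting can start as late as 12:40 and still end by 13:40.

12:40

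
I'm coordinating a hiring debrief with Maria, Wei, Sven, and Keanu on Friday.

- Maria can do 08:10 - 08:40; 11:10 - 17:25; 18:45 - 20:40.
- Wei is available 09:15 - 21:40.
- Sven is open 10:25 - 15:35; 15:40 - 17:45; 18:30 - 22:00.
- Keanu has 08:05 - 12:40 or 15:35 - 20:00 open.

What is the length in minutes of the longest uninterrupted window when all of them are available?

105

Maria ∩ Wei: 11:10-17:25, 18:45-20:40.
Maria ∩ Wei ∩ Sven: 11:10-15:35, 15:40-17:25, 18:45-20:40.
Maria ∩ Wei ∩ Sven ∩ Keanu: 11:10-12:40, 15:40-17:25, 18:45-20:00.
So the common availability across everyone is 11:10-12:40, 15:40-17:25, 18:45-20:00.
The longest is 15:40-17:25 at 105 minutes.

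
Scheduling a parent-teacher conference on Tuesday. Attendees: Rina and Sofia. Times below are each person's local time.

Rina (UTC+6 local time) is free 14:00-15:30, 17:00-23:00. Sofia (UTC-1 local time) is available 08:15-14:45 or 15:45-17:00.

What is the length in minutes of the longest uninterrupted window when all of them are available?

Rina in UTC: 08:00-09:30, 11:00-17:00 (subtract 6h to convert from UTC+6).
Sofia in UTC: 09:15-15:45, 16:45-18:00 (add 1h to convert from UTC-1).
Rina ∩ Sofia: 09:15-09:30, 11:00-15:45, 16:45-17:00.
The longest is 11:00-15:45 at 285 minutes.

285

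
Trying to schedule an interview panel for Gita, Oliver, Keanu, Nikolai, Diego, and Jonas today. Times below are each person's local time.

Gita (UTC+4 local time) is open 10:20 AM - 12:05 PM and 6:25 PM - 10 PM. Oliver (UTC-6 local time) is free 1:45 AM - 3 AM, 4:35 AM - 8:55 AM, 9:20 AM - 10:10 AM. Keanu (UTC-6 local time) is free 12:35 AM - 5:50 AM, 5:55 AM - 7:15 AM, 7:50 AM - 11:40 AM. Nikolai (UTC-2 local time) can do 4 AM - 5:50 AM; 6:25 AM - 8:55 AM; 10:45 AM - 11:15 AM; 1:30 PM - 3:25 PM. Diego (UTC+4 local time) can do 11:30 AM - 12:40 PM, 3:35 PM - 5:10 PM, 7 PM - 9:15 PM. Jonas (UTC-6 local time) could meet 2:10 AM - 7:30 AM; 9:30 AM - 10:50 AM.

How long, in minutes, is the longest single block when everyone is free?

40

Gita in UTC: 06:20-08:05, 14:25-18:00 (subtract 4h to convert from UTC+4).
Oliver in UTC: 07:45-09:00, 10:35-14:55, 15:20-16:10 (add 6h to convert from UTC-6).
Keanu in UTC: 06:35-11:50, 11:55-13:15, 13:50-17:40 (add 6h to convert from UTC-6).
Nikolai in UTC: 06:00-07:50, 08:25-10:55, 12:45-13:15, 15:30-17:25 (add 2h to convert from UTC-2).
Diego in UTC: 07:30-08:40, 11:35-13:10, 15:00-17:15 (subtract 4h to convert from UTC+4).
Jonas in UTC: 08:10-13:30, 15:30-16:50 (add 6h to convert from UTC-6).
Gita ∩ Oliver: 07:45-08:05, 14:25-14:55, 15:20-16:10.
Gita ∩ Oliver ∩ Keanu: 07:45-08:05, 14:25-14:55, 15:20-16:10.
Gita ∩ Oliver ∩ Keanu ∩ Nikolai: 07:45-07:50, 15:30-16:10.
Gita ∩ Oliver ∩ Keanu ∩ Nikolai ∩ Diego: 07:45-07:50, 15:30-16:10.
Gita ∩ Oliver ∩ Keanu ∩ Nikolai ∩ Diego ∩ Jonas: 15:30-16:10.
The longest is 15:30-16:10 at 40 minutes.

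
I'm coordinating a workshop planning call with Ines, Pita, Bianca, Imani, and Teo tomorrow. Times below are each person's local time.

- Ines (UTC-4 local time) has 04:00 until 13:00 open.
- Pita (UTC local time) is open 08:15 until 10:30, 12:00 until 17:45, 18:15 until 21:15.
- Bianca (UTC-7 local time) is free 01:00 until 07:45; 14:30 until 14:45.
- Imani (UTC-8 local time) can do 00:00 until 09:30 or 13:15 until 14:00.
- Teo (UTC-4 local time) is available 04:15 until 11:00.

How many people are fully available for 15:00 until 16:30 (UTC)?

Ines in UTC: 08:00-17:00 (add 4h to convert from UTC-4).
Pita in UTC: 08:15-10:30, 12:00-17:45, 18:15-21:15.
Bianca in UTC: 08:00-14:45, 21:30-21:45 (add 7h to convert from UTC-7).
Imani in UTC: 08:00-17:30, 21:15-22:00 (add 8h to convert from UTC-8).
Teo in UTC: 08:15-15:00 (add 4h to convert from UTC-4).
Ines, Pita, and Imani can make the full 15:00-16:30 slot — that's 3.

3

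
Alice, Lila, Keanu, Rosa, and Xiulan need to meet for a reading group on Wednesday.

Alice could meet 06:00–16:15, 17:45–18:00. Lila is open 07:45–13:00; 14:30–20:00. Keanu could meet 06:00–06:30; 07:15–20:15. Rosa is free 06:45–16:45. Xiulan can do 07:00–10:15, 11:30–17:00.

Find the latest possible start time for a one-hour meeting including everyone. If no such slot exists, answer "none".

Alice ∩ Lila: 07:45-13:00, 14:30-16:15, 17:45-18:00.
Alice ∩ Lila ∩ Keanu: 07:45-13:00, 14:30-16:15, 17:45-18:00.
Alice ∩ Lila ∩ Keanu ∩ Rosa: 07:45-13:00, 14:30-16:15.
Alice ∩ Lila ∩ Keanu ∩ Rosa ∩ Xiulan: 07:45-10:15, 11:30-13:00, 14:30-16:15.
The last common window of at least 60 minutes is 14:30-16:15; a 60-minute meeting can start as late as 15:15 and still end by 16:15.

15:15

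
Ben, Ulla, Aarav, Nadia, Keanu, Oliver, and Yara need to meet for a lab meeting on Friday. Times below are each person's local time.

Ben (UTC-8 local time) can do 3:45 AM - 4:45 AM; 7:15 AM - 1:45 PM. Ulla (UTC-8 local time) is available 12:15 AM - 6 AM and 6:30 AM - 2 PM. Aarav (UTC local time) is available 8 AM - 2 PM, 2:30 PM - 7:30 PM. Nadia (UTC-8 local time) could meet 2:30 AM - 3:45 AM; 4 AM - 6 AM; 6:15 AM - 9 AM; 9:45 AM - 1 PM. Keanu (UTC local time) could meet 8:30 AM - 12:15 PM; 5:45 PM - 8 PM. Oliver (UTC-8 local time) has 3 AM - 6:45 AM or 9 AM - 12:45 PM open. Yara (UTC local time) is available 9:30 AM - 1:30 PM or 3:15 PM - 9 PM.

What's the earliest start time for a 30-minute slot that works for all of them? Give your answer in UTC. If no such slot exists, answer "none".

Ben in UTC: 11:45-12:45, 15:15-21:45 (add 8h to convert from UTC-8).
Ulla in UTC: 08:15-14:00, 14:30-22:00 (add 8h to convert from UTC-8).
Aarav in UTC: 08:00-14:00, 14:30-19:30.
Nadia in UTC: 10:30-11:45, 12:00-14:00, 14:15-17:00, 17:45-21:00 (add 8h to convert from UTC-8).
Keanu in UTC: 08:30-12:15, 17:45-20:00.
Oliver in UTC: 11:00-14:45, 17:00-20:45 (add 8h to convert from UTC-8).
Yara in UTC: 09:30-13:30, 15:15-21:00.
Ben ∩ Ulla: 11:45-12:45, 15:15-21:45.
Ben ∩ Ulla ∩ Aarav: 11:45-12:45, 15:15-19:30.
Ben ∩ Ulla ∩ Aarav ∩ Nadia: 12:00-12:45, 15:15-17:00, 17:45-19:30.
Ben ∩ Ulla ∩ Aarav ∩ Nadia ∩ Keanu: 12:00-12:15, 17:45-19:30.
Ben ∩ Ulla ∩ Aarav ∩ Nadia ∩ Keanu ∩ Oliver: 12:00-12:15, 17:45-19:30.
Ben ∩ Ulla ∩ Aarav ∩ Nadia ∩ Keanu ∩ Oliver ∩ Yara: 12:00-12:15, 17:45-19:30.
So the common availability across everyone is 12:00-12:15, 17:45-19:30.
The first common window of at least 30 minutes is 17:45-19:30, so the earliest start is 17:45.

17:45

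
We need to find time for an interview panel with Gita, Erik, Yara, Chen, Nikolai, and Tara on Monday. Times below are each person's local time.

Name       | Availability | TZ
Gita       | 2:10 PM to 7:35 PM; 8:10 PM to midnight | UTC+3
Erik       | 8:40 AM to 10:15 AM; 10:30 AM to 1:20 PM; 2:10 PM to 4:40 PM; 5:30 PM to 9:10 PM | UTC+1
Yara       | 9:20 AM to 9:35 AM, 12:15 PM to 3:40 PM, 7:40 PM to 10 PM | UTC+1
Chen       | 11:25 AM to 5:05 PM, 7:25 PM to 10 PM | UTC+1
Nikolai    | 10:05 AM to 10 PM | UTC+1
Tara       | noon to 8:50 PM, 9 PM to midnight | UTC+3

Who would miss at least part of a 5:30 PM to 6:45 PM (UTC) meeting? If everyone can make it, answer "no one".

Gita in UTC: 11:10-16:35, 17:10-21:00 (subtract 3h to convert from UTC+3).
Erik in UTC: 07:40-09:15, 09:30-12:20, 13:10-15:40, 16:30-20:10 (subtract 1h to convert from UTC+1).
Yara in UTC: 08:20-08:35, 11:15-14:40, 18:40-21:00 (subtract 1h to convert from UTC+1).
Chen in UTC: 10:25-16:05, 18:25-21:00 (subtract 1h to convert from UTC+1).
Nikolai in UTC: 09:05-21:00 (subtract 1h to convert from UTC+1).
Tara in UTC: 09:00-17:50, 18:00-21:00 (subtract 3h to convert from UTC+3).
Gita: free for 17:30-18:45. Erik: free for 17:30-18:45. Yara: not fully free for 17:30-18:45. Chen: not fully free for 17:30-18:45. Nikolai: free for 17:30-18:45. Tara: not fully free for 17:30-18:45.

Chen, Tara, Yara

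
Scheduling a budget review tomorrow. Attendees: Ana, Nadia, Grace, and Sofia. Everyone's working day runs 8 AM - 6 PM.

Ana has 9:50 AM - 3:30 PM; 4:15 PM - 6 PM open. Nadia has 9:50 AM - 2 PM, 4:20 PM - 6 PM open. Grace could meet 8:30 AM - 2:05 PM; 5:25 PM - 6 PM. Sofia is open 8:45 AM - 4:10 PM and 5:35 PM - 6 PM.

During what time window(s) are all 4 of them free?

Ana ∩ Nadia: 09:50-14:00, 16:20-18:00.
Ana ∩ Nadia ∩ Grace: 09:50-14:00, 17:25-18:00.
Ana ∩ Nadia ∩ Grace ∩ Sofia: 09:50-14:00, 17:35-18:00.

09:50-14:00, 17:35-18:00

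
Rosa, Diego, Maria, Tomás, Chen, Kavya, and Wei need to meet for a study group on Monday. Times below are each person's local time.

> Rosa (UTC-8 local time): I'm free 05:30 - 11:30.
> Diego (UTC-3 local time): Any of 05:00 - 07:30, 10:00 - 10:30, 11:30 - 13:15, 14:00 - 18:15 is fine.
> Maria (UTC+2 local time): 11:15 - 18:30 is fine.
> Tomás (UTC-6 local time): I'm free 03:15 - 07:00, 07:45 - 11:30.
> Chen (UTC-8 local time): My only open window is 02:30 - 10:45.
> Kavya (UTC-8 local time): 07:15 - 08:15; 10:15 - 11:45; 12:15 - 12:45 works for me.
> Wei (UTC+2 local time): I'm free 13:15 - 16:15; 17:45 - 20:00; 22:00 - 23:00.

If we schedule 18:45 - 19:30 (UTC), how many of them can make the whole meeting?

Rosa in UTC: 13:30-19:30 (add 8h to convert from UTC-8).
Diego in UTC: 08:00-10:30, 13:00-13:30, 14:30-16:15, 17:00-21:15 (add 3h to convert from UTC-3).
Maria in UTC: 09:15-16:30 (subtract 2h to convert from UTC+2).
Tomás in UTC: 09:15-13:00, 13:45-17:30 (add 6h to convert from UTC-6).
Chen in UTC: 10:30-18:45 (add 8h to convert from UTC-8).
Kavya in UTC: 15:15-16:15, 18:15-19:45, 20:15-20:45 (add 8h to convert from UTC-8).
Wei in UTC: 11:15-14:15, 15:45-18:00, 20:00-21:00 (subtract 2h to convert from UTC+2).
Rosa, Diego, and Kavya can make the full 18:45-19:30 slot — that's 3.

3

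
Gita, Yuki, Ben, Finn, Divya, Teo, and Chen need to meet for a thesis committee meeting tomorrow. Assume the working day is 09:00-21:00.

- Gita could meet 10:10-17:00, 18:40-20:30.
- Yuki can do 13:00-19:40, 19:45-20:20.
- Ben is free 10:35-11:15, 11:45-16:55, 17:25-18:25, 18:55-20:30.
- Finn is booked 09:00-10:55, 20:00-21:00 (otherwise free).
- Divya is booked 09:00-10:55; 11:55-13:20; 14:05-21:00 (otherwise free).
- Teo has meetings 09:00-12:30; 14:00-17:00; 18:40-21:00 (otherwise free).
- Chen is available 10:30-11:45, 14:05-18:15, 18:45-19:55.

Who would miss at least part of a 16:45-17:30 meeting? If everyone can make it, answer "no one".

Ben, Divya, Gita, Teo

Gita free: 10:10-17:00, 18:40-20:30.
Yuki free: 13:00-19:40, 19:45-20:20.
Ben free: 10:35-11:15, 11:45-16:55, 17:25-18:25, 18:55-20:30.
Finn free: 10:55-20:00 (invert busy blocks within the working day).
Divya free: 10:55-11:55, 13:20-14:05 (invert busy blocks within the working day).
Teo free: 12:30-14:00, 17:00-18:40 (invert busy blocks within the working day).
Chen free: 10:30-11:45, 14:05-18:15, 18:45-19:55.
Gita: not fully free for 16:45-17:30. Yuki: free for 16:45-17:30. Ben: not fully free for 16:45-17:30. Finn: free for 16:45-17:30. Divya: not fully free for 16:45-17:30. Teo: not fully free for 16:45-17:30. Chen: free for 16:45-17:30.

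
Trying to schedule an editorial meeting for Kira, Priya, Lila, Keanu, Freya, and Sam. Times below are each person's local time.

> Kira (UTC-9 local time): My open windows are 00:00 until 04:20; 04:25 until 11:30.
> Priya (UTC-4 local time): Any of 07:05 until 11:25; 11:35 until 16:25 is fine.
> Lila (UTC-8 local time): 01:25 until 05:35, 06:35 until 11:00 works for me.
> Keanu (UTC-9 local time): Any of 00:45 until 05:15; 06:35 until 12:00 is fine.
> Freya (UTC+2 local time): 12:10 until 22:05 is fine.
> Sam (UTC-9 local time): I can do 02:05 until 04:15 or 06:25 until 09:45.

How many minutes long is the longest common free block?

Kira in UTC: 09:00-13:20, 13:25-20:30 (add 9h to convert from UTC-9).
Priya in UTC: 11:05-15:25, 15:35-20:25 (add 4h to convert from UTC-4).
Lila in UTC: 09:25-13:35, 14:35-19:00 (add 8h to convert from UTC-8).
Keanu in UTC: 09:45-14:15, 15:35-21:00 (add 9h to convert from UTC-9).
Freya in UTC: 10:10-20:05 (subtract 2h to convert from UTC+2).
Sam in UTC: 11:05-13:15, 15:25-18:45 (add 9h to convert from UTC-9).
Kira ∩ Priya: 11:05-13:20, 13:25-15:25, 15:35-20:25.
Kira ∩ Priya ∩ Lila: 11:05-13:20, 13:25-13:35, 14:35-15:25, 15:35-19:00.
Kira ∩ Priya ∩ Lila ∩ Keanu: 11:05-13:20, 13:25-13:35, 15:35-19:00.
Kira ∩ Priya ∩ Lila ∩ Keanu ∩ Freya: 11:05-13:20, 13:25-13:35, 15:35-19:00.
Kira ∩ Priya ∩ Lila ∩ Keanu ∩ Freya ∩ Sam: 11:05-13:15, 15:35-18:45.
The longest is 15:35-18:45 at 190 minutes.

190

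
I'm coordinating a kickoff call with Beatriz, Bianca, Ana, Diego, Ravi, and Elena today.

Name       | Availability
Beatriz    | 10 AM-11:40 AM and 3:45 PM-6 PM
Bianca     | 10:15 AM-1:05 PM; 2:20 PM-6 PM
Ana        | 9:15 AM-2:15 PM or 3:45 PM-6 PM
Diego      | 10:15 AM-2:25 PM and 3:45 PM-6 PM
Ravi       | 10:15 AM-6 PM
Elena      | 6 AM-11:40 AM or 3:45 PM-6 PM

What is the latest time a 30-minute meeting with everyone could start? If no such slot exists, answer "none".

Beatriz ∩ Bianca: 10:15-11:40, 15:45-18:00.
Beatriz ∩ Bianca ∩ Ana: 10:15-11:40, 15:45-18:00.
Beatriz ∩ Bianca ∩ Ana ∩ Diego: 10:15-11:40, 15:45-18:00.
Beatriz ∩ Bianca ∩ Ana ∩ Diego ∩ Ravi: 10:15-11:40, 15:45-18:00.
Beatriz ∩ Bianca ∩ Ana ∩ Diego ∩ Ravi ∩ Elena: 10:15-11:40, 15:45-18:00.
The last common window of at least 30 minutes is 15:45-18:00; a 30-minute meeting can start as late as 17:30 and still end by 18:00.

17:30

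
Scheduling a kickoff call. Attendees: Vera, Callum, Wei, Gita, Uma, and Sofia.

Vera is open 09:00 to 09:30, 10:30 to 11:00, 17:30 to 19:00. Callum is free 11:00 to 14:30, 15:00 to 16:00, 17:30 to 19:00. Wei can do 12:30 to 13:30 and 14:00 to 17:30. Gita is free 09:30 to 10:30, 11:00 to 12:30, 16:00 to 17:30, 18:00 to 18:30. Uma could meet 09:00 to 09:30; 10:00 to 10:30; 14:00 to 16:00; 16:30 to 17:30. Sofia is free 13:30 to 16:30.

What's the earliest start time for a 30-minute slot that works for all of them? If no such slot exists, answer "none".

Vera ∩ Callum: 17:30-19:00.
Vera ∩ Callum ∩ Wei: ∅.
Vera ∩ Callum ∩ Wei ∩ Gita: ∅.
Vera ∩ Callum ∩ Wei ∩ Gita ∩ Uma: ∅.
Vera ∩ Callum ∩ Wei ∩ Gita ∩ Uma ∩ Sofia: ∅.
There is no time when everyone is free.
No common window is at least 30 minutes long.

none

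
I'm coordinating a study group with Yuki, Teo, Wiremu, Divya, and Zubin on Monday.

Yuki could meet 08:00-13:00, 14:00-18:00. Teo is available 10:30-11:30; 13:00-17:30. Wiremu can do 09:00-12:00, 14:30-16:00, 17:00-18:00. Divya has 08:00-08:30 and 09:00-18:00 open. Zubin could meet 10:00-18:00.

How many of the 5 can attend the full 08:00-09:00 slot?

1

Yuki can make the full 08:00-09:00 slot — that's 1.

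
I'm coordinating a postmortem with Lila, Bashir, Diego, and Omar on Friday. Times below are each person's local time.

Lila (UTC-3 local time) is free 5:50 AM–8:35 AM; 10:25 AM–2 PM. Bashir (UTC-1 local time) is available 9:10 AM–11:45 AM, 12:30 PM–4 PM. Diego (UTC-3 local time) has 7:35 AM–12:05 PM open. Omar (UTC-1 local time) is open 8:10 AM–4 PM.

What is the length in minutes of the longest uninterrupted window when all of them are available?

95

Lila in UTC: 08:50-11:35, 13:25-17:00 (add 3h to convert from UTC-3).
Bashir in UTC: 10:10-12:45, 13:30-17:00 (add 1h to convert from UTC-1).
Diego in UTC: 10:35-15:05 (add 3h to convert from UTC-3).
Omar in UTC: 09:10-17:00 (add 1h to convert from UTC-1).
Lila ∩ Bashir: 10:10-11:35, 13:30-17:00.
Lila ∩ Bashir ∩ Diego: 10:35-11:35, 13:30-15:05.
Lila ∩ Bashir ∩ Diego ∩ Omar: 10:35-11:35, 13:30-15:05.
The longest is 13:30-15:05 at 95 minutes.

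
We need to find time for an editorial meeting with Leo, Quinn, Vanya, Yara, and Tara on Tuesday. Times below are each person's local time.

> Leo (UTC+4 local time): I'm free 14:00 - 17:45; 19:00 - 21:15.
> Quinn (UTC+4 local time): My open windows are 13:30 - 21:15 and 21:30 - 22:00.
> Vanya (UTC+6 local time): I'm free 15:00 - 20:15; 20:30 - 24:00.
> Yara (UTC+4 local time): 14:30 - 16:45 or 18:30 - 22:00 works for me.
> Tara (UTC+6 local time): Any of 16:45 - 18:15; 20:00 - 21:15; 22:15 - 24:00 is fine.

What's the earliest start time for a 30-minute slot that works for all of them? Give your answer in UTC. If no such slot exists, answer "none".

10:45

Leo in UTC: 10:00-13:45, 15:00-17:15 (subtract 4h to convert from UTC+4).
Quinn in UTC: 09:30-17:15, 17:30-18:00 (subtract 4h to convert from UTC+4).
Vanya in UTC: 09:00-14:15, 14:30-18:00 (subtract 6h to convert from UTC+6).
Yara in UTC: 10:30-12:45, 14:30-18:00 (subtract 4h to convert from UTC+4).
Tara in UTC: 10:45-12:15, 14:00-15:15, 16:15-18:00 (subtract 6h to convert from UTC+6).
Leo ∩ Quinn: 10:00-13:45, 15:00-17:15.
Leo ∩ Quinn ∩ Vanya: 10:00-13:45, 15:00-17:15.
Leo ∩ Quinn ∩ Vanya ∩ Yara: 10:30-12:45, 15:00-17:15.
Leo ∩ Quinn ∩ Vanya ∩ Yara ∩ Tara: 10:45-12:15, 15:00-15:15, 16:15-17:15.
The first common window of at least 30 minutes is 10:45-12:15, so the earliest start is 10:45.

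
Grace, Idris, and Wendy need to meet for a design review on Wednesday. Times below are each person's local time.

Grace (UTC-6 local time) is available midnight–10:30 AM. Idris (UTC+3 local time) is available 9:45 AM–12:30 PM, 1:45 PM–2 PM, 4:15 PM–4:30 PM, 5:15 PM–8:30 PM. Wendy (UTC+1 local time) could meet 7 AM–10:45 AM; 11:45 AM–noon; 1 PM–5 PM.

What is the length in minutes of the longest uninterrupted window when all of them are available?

Grace in UTC: 06:00-16:30 (add 6h to convert from UTC-6).
Idris in UTC: 06:45-09:30, 10:45-11:00, 13:15-13:30, 14:15-17:30 (subtract 3h to convert from UTC+3).
Wendy in UTC: 06:00-09:45, 10:45-11:00, 12:00-16:00 (subtract 1h to convert from UTC+1).
Grace ∩ Idris: 06:45-09:30, 10:45-11:00, 13:15-13:30, 14:15-16:30.
Grace ∩ Idris ∩ Wendy: 06:45-09:30, 10:45-11:00, 13:15-13:30, 14:15-16:00.
The longest is 06:45-09:30 at 165 minutes.

165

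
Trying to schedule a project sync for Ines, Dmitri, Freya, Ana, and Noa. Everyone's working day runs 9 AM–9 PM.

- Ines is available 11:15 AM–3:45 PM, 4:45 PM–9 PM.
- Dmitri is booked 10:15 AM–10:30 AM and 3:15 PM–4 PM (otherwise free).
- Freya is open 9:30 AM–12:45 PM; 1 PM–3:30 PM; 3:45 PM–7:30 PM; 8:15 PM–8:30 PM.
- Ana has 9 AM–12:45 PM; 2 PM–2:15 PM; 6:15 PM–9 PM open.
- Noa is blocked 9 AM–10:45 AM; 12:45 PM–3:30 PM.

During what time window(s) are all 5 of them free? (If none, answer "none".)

11:15-12:45, 18:15-19:30, 20:15-20:30

Ines free: 11:15-15:45, 16:45-21:00.
Dmitri free: 09:00-10:15, 10:30-15:15, 16:00-21:00 (invert busy blocks within the working day).
Freya free: 09:30-12:45, 13:00-15:30, 15:45-19:30, 20:15-20:30.
Ana free: 09:00-12:45, 14:00-14:15, 18:15-21:00.
Noa free: 10:45-12:45, 15:30-21:00 (invert busy blocks within the working day).
Ines ∩ Dmitri: 11:15-15:15, 16:45-21:00.
Ines ∩ Dmitri ∩ Freya: 11:15-12:45, 13:00-15:15, 16:45-19:30, 20:15-20:30.
Ines ∩ Dmitri ∩ Freya ∩ Ana: 11:15-12:45, 14:00-14:15, 18:15-19:30, 20:15-20:30.
Ines ∩ Dmitri ∩ Freya ∩ Ana ∩ Noa: 11:15-12:45, 18:15-19:30, 20:15-20:30.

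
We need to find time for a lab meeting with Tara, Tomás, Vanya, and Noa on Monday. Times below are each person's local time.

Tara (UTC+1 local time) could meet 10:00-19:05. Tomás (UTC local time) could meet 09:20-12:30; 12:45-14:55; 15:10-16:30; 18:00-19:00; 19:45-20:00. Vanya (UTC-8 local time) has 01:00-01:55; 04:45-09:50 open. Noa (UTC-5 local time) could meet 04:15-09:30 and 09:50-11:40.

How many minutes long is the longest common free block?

Tara in UTC: 09:00-18:05 (subtract 1h to convert from UTC+1).
Tomás in UTC: 09:20-12:30, 12:45-14:55, 15:10-16:30, 18:00-19:00, 19:45-20:00.
Vanya in UTC: 09:00-09:55, 12:45-17:50 (add 8h to convert from UTC-8).
Noa in UTC: 09:15-14:30, 14:50-16:40 (add 5h to convert from UTC-5).
Tara ∩ Tomás: 09:20-12:30, 12:45-14:55, 15:10-16:30, 18:00-18:05.
Tara ∩ Tomás ∩ Vanya: 09:20-09:55, 12:45-14:55, 15:10-16:30.
Tara ∩ Tomás ∩ Vanya ∩ Noa: 09:20-09:55, 12:45-14:30, 14:50-14:55, 15:10-16:30.
The longest is 12:45-14:30 at 105 minutes.

105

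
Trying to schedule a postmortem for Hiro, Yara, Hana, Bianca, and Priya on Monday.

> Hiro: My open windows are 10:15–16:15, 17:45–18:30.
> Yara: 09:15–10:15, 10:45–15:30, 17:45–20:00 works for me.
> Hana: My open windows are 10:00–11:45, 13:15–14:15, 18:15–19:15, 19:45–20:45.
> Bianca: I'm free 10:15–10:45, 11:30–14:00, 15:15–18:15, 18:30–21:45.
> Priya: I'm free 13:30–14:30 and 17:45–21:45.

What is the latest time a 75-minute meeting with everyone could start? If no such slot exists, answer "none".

none

Hiro ∩ Yara: 10:45-15:30, 17:45-18:30.
Hiro ∩ Yara ∩ Hana: 10:45-11:45, 13:15-14:15, 18:15-18:30.
Hiro ∩ Yara ∩ Hana ∩ Bianca: 11:30-11:45, 13:15-14:00.
Hiro ∩ Yara ∩ Hana ∩ Bianca ∩ Priya: 13:30-14:00.
No common window is at least 75 minutes long.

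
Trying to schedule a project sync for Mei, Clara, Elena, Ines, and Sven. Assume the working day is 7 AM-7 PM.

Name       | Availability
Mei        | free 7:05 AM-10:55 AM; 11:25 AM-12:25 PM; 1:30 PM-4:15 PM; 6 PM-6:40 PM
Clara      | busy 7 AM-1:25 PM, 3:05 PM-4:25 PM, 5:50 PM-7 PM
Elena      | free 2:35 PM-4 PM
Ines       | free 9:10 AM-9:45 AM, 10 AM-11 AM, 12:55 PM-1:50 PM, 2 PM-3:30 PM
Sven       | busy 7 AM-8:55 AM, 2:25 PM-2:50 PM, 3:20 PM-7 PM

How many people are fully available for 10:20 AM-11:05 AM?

Mei free: 07:05-10:55, 11:25-12:25, 13:30-16:15, 18:00-18:40.
Clara free: 13:25-15:05, 16:25-17:50 (invert busy blocks within the working day).
Elena free: 14:35-16:00.
Ines free: 09:10-09:45, 10:00-11:00, 12:55-13:50, 14:00-15:30.
Sven free: 08:55-14:25, 14:50-15:20 (invert busy blocks within the working day).
Sven can make the full 10:20-11:05 slot — that's 1.

1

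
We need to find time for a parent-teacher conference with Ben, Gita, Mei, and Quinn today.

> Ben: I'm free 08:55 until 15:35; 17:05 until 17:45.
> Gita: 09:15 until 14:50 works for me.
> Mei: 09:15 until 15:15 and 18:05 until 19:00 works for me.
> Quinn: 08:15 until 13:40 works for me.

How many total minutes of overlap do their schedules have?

Ben ∩ Gita: 09:15-14:50.
Ben ∩ Gita ∩ Mei: 09:15-14:50.
Ben ∩ Gita ∩ Mei ∩ Quinn: 09:15-13:40.
So the common availability across everyone is 09:15-13:40.
That's a single block of 265 minutes.

265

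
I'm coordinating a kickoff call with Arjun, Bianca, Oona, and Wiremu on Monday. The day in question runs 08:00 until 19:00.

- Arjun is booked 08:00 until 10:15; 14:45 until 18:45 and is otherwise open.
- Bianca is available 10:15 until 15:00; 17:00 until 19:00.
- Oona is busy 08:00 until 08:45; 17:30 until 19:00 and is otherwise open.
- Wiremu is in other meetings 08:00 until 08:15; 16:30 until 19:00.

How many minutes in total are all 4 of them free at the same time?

Arjun free: 10:15-14:45, 18:45-19:00 (invert busy blocks within the working day).
Bianca free: 10:15-15:00, 17:00-19:00.
Oona free: 08:45-17:30 (invert busy blocks within the working day).
Wiremu free: 08:15-16:30 (invert busy blocks within the working day).
Arjun ∩ Bianca: 10:15-14:45, 18:45-19:00.
Arjun ∩ Bianca ∩ Oona: 10:15-14:45.
Arjun ∩ Bianca ∩ Oona ∩ Wiremu: 10:15-14:45.
So the common availability across everyone is 10:15-14:45.
That's a single block of 270 minutes.

270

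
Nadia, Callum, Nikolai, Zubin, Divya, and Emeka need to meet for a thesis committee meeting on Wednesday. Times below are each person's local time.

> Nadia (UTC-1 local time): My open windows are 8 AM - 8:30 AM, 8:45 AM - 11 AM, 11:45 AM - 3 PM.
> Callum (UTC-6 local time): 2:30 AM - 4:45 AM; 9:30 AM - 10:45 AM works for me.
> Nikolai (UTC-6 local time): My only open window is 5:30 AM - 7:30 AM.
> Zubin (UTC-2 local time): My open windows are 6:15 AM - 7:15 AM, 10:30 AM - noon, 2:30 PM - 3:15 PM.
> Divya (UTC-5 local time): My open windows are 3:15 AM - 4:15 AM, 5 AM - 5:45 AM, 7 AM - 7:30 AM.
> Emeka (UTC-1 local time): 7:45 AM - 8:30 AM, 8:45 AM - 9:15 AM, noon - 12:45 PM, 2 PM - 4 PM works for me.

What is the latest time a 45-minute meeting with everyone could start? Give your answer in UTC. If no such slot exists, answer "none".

Nadia in UTC: 09:00-09:30, 09:45-12:00, 12:45-16:00 (add 1h to convert from UTC-1).
Callum in UTC: 08:30-10:45, 15:30-16:45 (add 6h to convert from UTC-6).
Nikolai in UTC: 11:30-13:30 (add 6h to convert from UTC-6).
Zubin in UTC: 08:15-09:15, 12:30-14:00, 16:30-17:15 (add 2h to convert from UTC-2).
Divya in UTC: 08:15-09:15, 10:00-10:45, 12:00-12:30 (add 5h to convert from UTC-5).
Emeka in UTC: 08:45-09:30, 09:45-10:15, 13:00-13:45, 15:00-17:00 (add 1h to convert from UTC-1).
Nadia ∩ Callum: 09:00-09:30, 09:45-10:45, 15:30-16:00.
Nadia ∩ Callum ∩ Nikolai: ∅.
Nadia ∩ Callum ∩ Nikolai ∩ Zubin: ∅.
Nadia ∩ Callum ∩ Nikolai ∩ Zubin ∩ Divya: ∅.
Nadia ∩ Callum ∩ Nikolai ∩ Zubin ∩ Divya ∩ Emeka: ∅.
There is no time when everyone is free.
No common window is at least 45 minutes long.

none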